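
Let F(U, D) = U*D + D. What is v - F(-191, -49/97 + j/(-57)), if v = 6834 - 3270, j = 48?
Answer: 320878/97 ≈ 3308.0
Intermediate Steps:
v = 3564
F(U, D) = D + D*U (F(U, D) = D*U + D = D + D*U)
v - F(-191, -49/97 + j/(-57)) = 3564 - (-49/97 + 48/(-57))*(1 - 191) = 3564 - (-49*1/97 + 48*(-1/57))*(-190) = 3564 - (-49/97 - 16/19)*(-190) = 3564 - (-2483)*(-190)/1843 = 3564 - 1*24830/97 = 3564 - 24830/97 = 320878/97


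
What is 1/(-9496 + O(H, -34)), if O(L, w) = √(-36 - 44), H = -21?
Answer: -1187/11271762 - I*√5/22543524 ≈ -0.00010531 - 9.9189e-8*I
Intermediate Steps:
O(L, w) = 4*I*√5 (O(L, w) = √(-80) = 4*I*√5)
1/(-9496 + O(H, -34)) = 1/(-9496 + 4*I*√5)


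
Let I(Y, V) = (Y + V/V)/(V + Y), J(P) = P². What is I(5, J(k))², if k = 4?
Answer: 4/49 ≈ 0.081633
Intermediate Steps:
I(Y, V) = (1 + Y)/(V + Y) (I(Y, V) = (Y + 1)/(V + Y) = (1 + Y)/(V + Y))
I(5, J(k))² = ((1 + 5)/(4² + 5))² = (6/(16 + 5))² = (6/21)² = ((1/21)*6)² = (2/7)² = 4/49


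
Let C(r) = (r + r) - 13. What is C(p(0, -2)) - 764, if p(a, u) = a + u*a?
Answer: -777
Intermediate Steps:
p(a, u) = a + a*u
C(r) = -13 + 2*r (C(r) = 2*r - 13 = -13 + 2*r)
C(p(0, -2)) - 764 = (-13 + 2*(0*(1 - 2))) - 764 = (-13 + 2*(0*(-1))) - 764 = (-13 + 2*0) - 764 = (-13 + 0) - 764 = -13 - 764 = -777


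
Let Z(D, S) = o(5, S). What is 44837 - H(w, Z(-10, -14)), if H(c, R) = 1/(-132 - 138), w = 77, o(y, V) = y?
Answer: 12105991/270 ≈ 44837.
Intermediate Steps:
Z(D, S) = 5
H(c, R) = -1/270 (H(c, R) = 1/(-270) = -1/270)
44837 - H(w, Z(-10, -14)) = 44837 - 1*(-1/270) = 44837 + 1/270 = 12105991/270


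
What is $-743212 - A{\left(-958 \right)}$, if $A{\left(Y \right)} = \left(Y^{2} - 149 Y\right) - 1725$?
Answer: $-1801993$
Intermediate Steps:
$A{\left(Y \right)} = -1725 + Y^{2} - 149 Y$
$-743212 - A{\left(-958 \right)} = -743212 - \left(-1725 + \left(-958\right)^{2} - -142742\right) = -743212 - \left(-1725 + 917764 + 142742\right) = -743212 - 1058781 = -1801993$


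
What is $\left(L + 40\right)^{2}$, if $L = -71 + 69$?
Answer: $1444$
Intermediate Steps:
$L = -2$
$\left(L + 40\right)^{2} = \left(-2 + 40\right)^{2} = 38^{2} = 1444$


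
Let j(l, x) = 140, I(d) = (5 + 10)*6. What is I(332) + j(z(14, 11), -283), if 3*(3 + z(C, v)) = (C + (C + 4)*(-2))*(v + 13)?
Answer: 230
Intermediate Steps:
I(d) = 90 (I(d) = 15*6 = 90)
z(C, v) = -3 + (-8 - C)*(13 + v)/3 (z(C, v) = -3 + ((C + (C + 4)*(-2))*(v + 13))/3 = -3 + ((C + (4 + C)*(-2))*(13 + v))/3 = -3 + ((C + (-8 - 2*C))*(13 + v))/3 = -3 + ((-8 - C)*(13 + v))/3 = -3 + (-8 - C)*(13 + v)/3)
I(332) + j(z(14, 11), -283) = 90 + 140 = 230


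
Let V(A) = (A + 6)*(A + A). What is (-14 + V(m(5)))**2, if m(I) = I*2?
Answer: 93636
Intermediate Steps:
m(I) = 2*I
V(A) = 2*A*(6 + A) (V(A) = (6 + A)*(2*A) = 2*A*(6 + A))
(-14 + V(m(5)))**2 = (-14 + 2*(2*5)*(6 + 2*5))**2 = (-14 + 2*10*(6 + 10))**2 = (-14 + 2*10*16)**2 = (-14 + 320)**2 = 306**2 = 93636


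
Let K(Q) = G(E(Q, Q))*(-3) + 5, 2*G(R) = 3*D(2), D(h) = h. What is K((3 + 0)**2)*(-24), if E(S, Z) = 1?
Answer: 96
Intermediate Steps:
G(R) = 3 (G(R) = (3*2)/2 = (1/2)*6 = 3)
K(Q) = -4 (K(Q) = 3*(-3) + 5 = -9 + 5 = -4)
K((3 + 0)**2)*(-24) = -4*(-24) = 96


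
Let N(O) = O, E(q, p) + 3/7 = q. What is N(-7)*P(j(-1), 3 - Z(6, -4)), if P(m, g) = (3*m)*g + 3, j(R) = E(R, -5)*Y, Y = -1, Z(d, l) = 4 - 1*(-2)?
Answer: 69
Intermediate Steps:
E(q, p) = -3/7 + q
Z(d, l) = 6 (Z(d, l) = 4 + 2 = 6)
j(R) = 3/7 - R (j(R) = (-3/7 + R)*(-1) = 3/7 - R)
P(m, g) = 3 + 3*g*m (P(m, g) = 3*g*m + 3 = 3 + 3*g*m)
N(-7)*P(j(-1), 3 - Z(6, -4)) = -7*(3 + 3*(3 - 1*6)*(3/7 - 1*(-1))) = -7*(3 + 3*(3 - 6)*(3/7 + 1)) = -7*(3 + 3*(-3)*(10/7)) = -7*(3 - 90/7) = -7*(-69/7) = 69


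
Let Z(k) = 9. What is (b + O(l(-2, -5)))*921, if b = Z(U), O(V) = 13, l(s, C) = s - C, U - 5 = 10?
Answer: 20262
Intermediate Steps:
U = 15 (U = 5 + 10 = 15)
b = 9
(b + O(l(-2, -5)))*921 = (9 + 13)*921 = 22*921 = 20262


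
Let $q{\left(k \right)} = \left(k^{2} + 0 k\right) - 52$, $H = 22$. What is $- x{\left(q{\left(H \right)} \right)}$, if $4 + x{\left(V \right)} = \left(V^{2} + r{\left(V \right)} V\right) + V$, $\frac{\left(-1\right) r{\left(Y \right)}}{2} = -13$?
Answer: $-198284$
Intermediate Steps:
$r{\left(Y \right)} = 26$ ($r{\left(Y \right)} = \left(-2\right) \left(-13\right) = 26$)
$q{\left(k \right)} = -52 + k^{2}$ ($q{\left(k \right)} = \left(k^{2} + 0\right) - 52 = k^{2} - 52 = -52 + k^{2}$)
$x{\left(V \right)} = -4 + V^{2} + 27 V$ ($x{\left(V \right)} = -4 + \left(\left(V^{2} + 26 V\right) + V\right) = -4 + \left(V^{2} + 27 V\right) = -4 + V^{2} + 27 V$)
$- x{\left(q{\left(H \right)} \right)} = - (-4 + \left(-52 + 22^{2}\right)^{2} + 27 \left(-52 + 22^{2}\right)) = - (-4 + \left(-52 + 484\right)^{2} + 27 \left(-52 + 484\right)) = - (-4 + 432^{2} + 27 \cdot 432) = - (-4 + 186624 + 11664) = \left(-1\right) 198284 = -198284$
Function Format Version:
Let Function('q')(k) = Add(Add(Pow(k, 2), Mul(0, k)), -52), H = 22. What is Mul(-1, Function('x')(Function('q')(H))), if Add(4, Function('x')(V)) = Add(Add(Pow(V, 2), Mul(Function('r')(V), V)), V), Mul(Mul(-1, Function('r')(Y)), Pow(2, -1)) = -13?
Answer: -198284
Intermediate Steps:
Function('r')(Y) = 26 (Function('r')(Y) = Mul(-2, -13) = 26)
Function('q')(k) = Add(-52, Pow(k, 2)) (Function('q')(k) = Add(Add(Pow(k, 2), 0), -52) = Add(Pow(k, 2), -52) = Add(-52, Pow(k, 2)))
Function('x')(V) = Add(-4, Pow(V, 2), Mul(27, V)) (Function('x')(V) = Add(-4, Add(Add(Pow(V, 2), Mul(26, V)), V)) = Add(-4, Add(Pow(V, 2), Mul(27, V))) = Add(-4, Pow(V, 2), Mul(27, V)))
Mul(-1, Function('x')(Function('q')(H))) = Mul(-1, Add(-4, Pow(Add(-52, Pow(22, 2)), 2), Mul(27, Add(-52, Pow(22, 2))))) = Mul(-1, Add(-4, Pow(Add(-52, 484), 2), Mul(27, Add(-52, 484)))) = Mul(-1, Add(-4, Pow(432, 2), Mul(27, 432))) = Mul(-1, Add(-4, 186624, 11664)) = Mul(-1, 198284) = -198284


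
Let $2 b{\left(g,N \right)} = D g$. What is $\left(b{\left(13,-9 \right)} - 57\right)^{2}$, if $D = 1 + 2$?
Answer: $\frac{5625}{4} \approx 1406.3$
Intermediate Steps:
$D = 3$
$b{\left(g,N \right)} = \frac{3 g}{2}$
$\left(b{\left(13,-9 \right)} - 57\right)^{2} = \left(\frac{3}{2} \cdot 13 - 57\right)^{2} = \left(\frac{39}{2} - 57\right)^{2} = \left(- \frac{75}{2}\right)^{2} = \frac{5625}{4}$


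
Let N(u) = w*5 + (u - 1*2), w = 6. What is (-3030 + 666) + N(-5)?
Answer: -2341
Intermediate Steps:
N(u) = 28 + u (N(u) = 6*5 + (u - 1*2) = 30 + (u - 2) = 30 + (-2 + u) = 28 + u)
(-3030 + 666) + N(-5) = (-3030 + 666) + (28 - 5) = -2364 + 23 = -2341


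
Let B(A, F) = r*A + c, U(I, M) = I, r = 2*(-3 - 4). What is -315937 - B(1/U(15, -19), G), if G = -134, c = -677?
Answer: -4728886/15 ≈ -3.1526e+5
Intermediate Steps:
r = -14 (r = 2*(-7) = -14)
B(A, F) = -677 - 14*A (B(A, F) = -14*A - 677 = -677 - 14*A)
-315937 - B(1/U(15, -19), G) = -315937 - (-677 - 14/15) = -315937 - 1*(-10169/15) = -315937 + 10169/15 = -4728886/15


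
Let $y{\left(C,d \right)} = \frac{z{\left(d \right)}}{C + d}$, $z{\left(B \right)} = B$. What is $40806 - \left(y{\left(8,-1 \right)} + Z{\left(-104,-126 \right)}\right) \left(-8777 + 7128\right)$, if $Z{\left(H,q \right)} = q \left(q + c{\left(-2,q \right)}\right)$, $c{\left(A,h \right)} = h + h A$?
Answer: $\frac{283993}{7} \approx 40570.0$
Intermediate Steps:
$c{\left(A,h \right)} = h + A h$
$y{\left(C,d \right)} = \frac{d}{C + d}$
$Z{\left(H,q \right)} = 0$ ($Z{\left(H,q \right)} = q \left(q + q \left(1 - 2\right)\right) = q \left(q + q \left(-1\right)\right) = q \left(q - q\right) = q 0 = 0$)
$40806 - \left(y{\left(8,-1 \right)} + Z{\left(-104,-126 \right)}\right) \left(-8777 + 7128\right) = 40806 - \left(- \frac{1}{8 - 1} + 0\right) \left(-8777 + 7128\right) = 40806 - \left(- \frac{1}{7} + 0\right) \left(-1649\right) = 40806 - \left(- \frac{1}{7}\right) \left(-1649\right) = 40806 - \frac{1649}{7} = \frac{283993}{7}$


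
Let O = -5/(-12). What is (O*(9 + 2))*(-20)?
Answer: -275/3 ≈ -91.667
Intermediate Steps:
O = 5/12 (O = -5*(-1/12) = 5/12 ≈ 0.41667)
(O*(9 + 2))*(-20) = (5*(9 + 2)/12)*(-20) = ((5/12)*11)*(-20) = (55/12)*(-20) = -275/3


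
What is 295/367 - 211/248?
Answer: -4277/91016 ≈ -0.046992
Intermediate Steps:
295/367 - 211/248 = -4277/91016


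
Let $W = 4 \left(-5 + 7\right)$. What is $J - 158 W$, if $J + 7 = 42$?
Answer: $-1229$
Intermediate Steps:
$J = 35$ ($J = -7 + 42 = 35$)
$W = 8$ ($W = 4 \cdot 2 = 8$)
$J - 158 W = 35 - 1264 = -1229$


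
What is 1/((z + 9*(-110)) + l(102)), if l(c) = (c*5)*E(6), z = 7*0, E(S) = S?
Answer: 1/2070 ≈ 0.00048309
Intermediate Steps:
z = 0
l(c) = 30*c (l(c) = (c*5)*6 = (5*c)*6 = 30*c)
1/((z + 9*(-110)) + l(102)) = 1/((0 + 9*(-110)) + 30*102) = 1/((0 - 990) + 3060) = 1/(-990 + 3060) = 1/2070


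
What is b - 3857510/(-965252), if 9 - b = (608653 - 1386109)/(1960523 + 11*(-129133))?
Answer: 313557240233/21720583130 ≈ 14.436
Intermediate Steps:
b = 469833/45005 (b = 9 - (608653 - 1386109)/(1960523 + 11*(-129133)) = 9 - (-777456)/(1960523 - 1420463) = 9 - (-777456)/540060 = 9 - 1*(-64788/45005) = 9 + 64788/45005 = 469833/45005 ≈ 10.440)
b - 3857510/(-965252) = 469833/45005 - 3857510/(-965252) = 469833/45005 - 3857510*(-1)/965252 = 469833/45005 - 1*(-1928755/482626) = 469833/45005 + 1928755/482626 = 313557240233/21720583130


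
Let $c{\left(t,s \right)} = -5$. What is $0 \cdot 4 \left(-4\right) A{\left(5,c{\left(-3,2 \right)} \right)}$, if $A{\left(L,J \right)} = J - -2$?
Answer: $0$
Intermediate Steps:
$A{\left(L,J \right)} = 2 + J$ ($A{\left(L,J \right)} = J + 2 = 2 + J$)
$0 \cdot 4 \left(-4\right) A{\left(5,c{\left(-3,2 \right)} \right)} = 0 \cdot 4 \left(-4\right) \left(2 - 5\right) = 0 \left(-4\right) \left(-3\right) = 0 \left(-3\right) = 0$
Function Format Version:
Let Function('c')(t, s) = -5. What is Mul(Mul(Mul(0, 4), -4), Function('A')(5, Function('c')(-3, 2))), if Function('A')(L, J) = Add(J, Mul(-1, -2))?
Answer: 0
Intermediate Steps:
Function('A')(L, J) = Add(2, J) (Function('A')(L, J) = Add(J, 2) = Add(2, J))
Mul(Mul(Mul(0, 4), -4), Function('A')(5, Function('c')(-3, 2))) = Mul(Mul(Mul(0, 4), -4), Add(2, -5)) = Mul(Mul(0, -4), -3) = Mul(0, -3) = 0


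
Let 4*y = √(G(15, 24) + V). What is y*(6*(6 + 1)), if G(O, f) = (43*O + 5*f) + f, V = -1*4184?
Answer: 21*I*√3395/2 ≈ 611.8*I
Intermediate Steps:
V = -4184
G(O, f) = 6*f + 43*O (G(O, f) = (5*f + 43*O) + f = 6*f + 43*O)
y = I*√3395/4 (y = √((6*24 + 43*15) - 4184)/4 = √((144 + 645) - 4184)/4 = √(789 - 4184)/4 = √(-3395)/4 = (I*√3395)/4 = I*√3395/4 ≈ 14.567*I)
y*(6*(6 + 1)) = (I*√3395/4)*(6*(6 + 1)) = (I*√3395/4)*(6*7) = (I*√3395/4)*42 = 21*I*√3395/2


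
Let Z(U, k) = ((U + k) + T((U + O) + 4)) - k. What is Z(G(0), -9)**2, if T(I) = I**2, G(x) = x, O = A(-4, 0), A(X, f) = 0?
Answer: 256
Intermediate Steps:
O = 0
Z(U, k) = U + (4 + U)**2 (Z(U, k) = ((U + k) + ((U + 0) + 4)**2) - k = ((U + k) + (U + 4)**2) - k = ((U + k) + (4 + U)**2) - k = (U + k + (4 + U)**2) - k = U + (4 + U)**2)
Z(G(0), -9)**2 = (0 + (4 + 0)**2)**2 = (0 + 4**2)**2 = (0 + 16)**2 = 16**2 = 256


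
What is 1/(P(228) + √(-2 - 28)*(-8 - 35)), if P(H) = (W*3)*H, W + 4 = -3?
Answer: I/(-4788*I + 43*√30) ≈ -0.00020835 + 1.0249e-5*I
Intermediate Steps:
W = -7 (W = -4 - 3 = -7)
P(H) = -21*H (P(H) = (-7*3)*H = -21*H)
1/(P(228) + √(-2 - 28)*(-8 - 35)) = 1/(-21*228 + √(-2 - 28)*(-8 - 35)) = 1/(-4788 + √(-30)*(-43)) = 1/(-4788 + (I*√30)*(-43)) = 1/(-4788 - 43*I*√30)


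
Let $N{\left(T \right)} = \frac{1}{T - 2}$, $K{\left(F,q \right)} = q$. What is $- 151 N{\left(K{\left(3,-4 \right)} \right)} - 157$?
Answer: $- \frac{791}{6} \approx -131.83$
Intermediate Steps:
$N{\left(T \right)} = \frac{1}{-2 + T}$
$- 151 N{\left(K{\left(3,-4 \right)} \right)} - 157 = - \frac{151}{-2 - 4} - 157 = - \frac{151}{-6} - 157 = \left(-151\right) \left(- \frac{1}{6}\right) - 157 = \frac{151}{6} - 157 = - \frac{791}{6}$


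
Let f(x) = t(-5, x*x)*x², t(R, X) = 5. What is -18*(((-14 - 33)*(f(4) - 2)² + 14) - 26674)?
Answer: 5626944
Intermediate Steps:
f(x) = 5*x²
-18*(((-14 - 33)*(f(4) - 2)² + 14) - 26674) = -18*(((-14 - 33)*(5*4² - 2)² + 14) - 26674) = -18*((-47*(5*16 - 2)² + 14) - 26674) = -18*((-47*(80 - 2)² + 14) - 26674) = -18*((-47*78² + 14) - 26674) = -18*((-47*6084 + 14) - 26674) = -18*((-285948 + 14) - 26674) = -18*(-285934 - 26674) = -18*(-312608) = 5626944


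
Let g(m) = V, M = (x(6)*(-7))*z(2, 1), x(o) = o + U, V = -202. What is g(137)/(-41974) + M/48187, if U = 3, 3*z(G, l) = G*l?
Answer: 3985433/1011300569 ≈ 0.0039409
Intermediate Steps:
z(G, l) = G*l/3 (z(G, l) = (G*l)/3 = G*l/3)
x(o) = 3 + o (x(o) = o + 3 = 3 + o)
M = -42 (M = ((3 + 6)*(-7))*((⅓)*2*1) = (9*(-7))*(⅔) = -63*⅔ = -42)
g(m) = -202
g(137)/(-41974) + M/48187 = -202/(-41974) - 42/48187 = -202*(-1/41974) - 42*1/48187 = 101/20987 - 42/48187 = 3985433/1011300569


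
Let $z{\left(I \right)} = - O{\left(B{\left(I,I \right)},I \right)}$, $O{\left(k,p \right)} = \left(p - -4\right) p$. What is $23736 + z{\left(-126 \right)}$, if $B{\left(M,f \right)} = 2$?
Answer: $8364$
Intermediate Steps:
$O{\left(k,p \right)} = p \left(4 + p\right)$ ($O{\left(k,p \right)} = \left(p + 4\right) p = \left(4 + p\right) p = p \left(4 + p\right)$)
$z{\left(I \right)} = - I \left(4 + I\right)$
$23736 + z{\left(-126 \right)} = 23736 - - 126 \left(4 - 126\right) = 23736 - \left(-126\right) \left(-122\right) = 23736 - 15372 = 8364$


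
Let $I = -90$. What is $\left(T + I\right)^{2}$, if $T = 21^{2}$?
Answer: $123201$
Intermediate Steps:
$T = 441$
$\left(T + I\right)^{2} = \left(441 - 90\right)^{2} = 351^{2} = 123201$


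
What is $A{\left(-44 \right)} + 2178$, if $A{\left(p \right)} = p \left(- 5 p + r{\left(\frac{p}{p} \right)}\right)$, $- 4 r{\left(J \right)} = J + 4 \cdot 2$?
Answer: $-7403$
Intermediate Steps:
$r{\left(J \right)} = -2 - \frac{J}{4}$ ($r{\left(J \right)} = - \frac{J + 4 \cdot 2}{4} = - \frac{J + 8}{4} = - \frac{8 + J}{4} = -2 - \frac{J}{4}$)
$A{\left(p \right)} = p \left(- \frac{9}{4} - 5 p\right)$ ($A{\left(p \right)} = p \left(- 5 p - \left(2 + \frac{p \frac{1}{p}}{4}\right)\right) = p \left(- 5 p - \frac{9}{4}\right) = p \left(- \frac{9}{4} - 5 p\right)$)
$A{\left(-44 \right)} + 2178 = \left(- \frac{1}{4}\right) \left(-44\right) \left(9 + 20 \left(-44\right)\right) + 2178 = \left(- \frac{1}{4}\right) \left(-44\right) \left(9 - 880\right) + 2178 = \left(- \frac{1}{4}\right) \left(-44\right) \left(-871\right) + 2178 = -9581 + 2178 = -7403$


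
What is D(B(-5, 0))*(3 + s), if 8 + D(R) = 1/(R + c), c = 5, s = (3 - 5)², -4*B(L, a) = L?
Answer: -1372/25 ≈ -54.880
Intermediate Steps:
B(L, a) = -L/4
s = 4 (s = (-2)² = 4)
D(R) = -8 + 1/(5 + R) (D(R) = -8 + 1/(R + 5) = -8 + 1/(5 + R))
D(B(-5, 0))*(3 + s) = ((-39 - (-2)*(-5))/(5 - ¼*(-5)))*(3 + 4) = ((-39 - 8*5/4)/(5 + 5/4))*7 = ((-39 - 10)/(25/4))*7 = ((4/25)*(-49))*7 = -196/25*7 = -1372/25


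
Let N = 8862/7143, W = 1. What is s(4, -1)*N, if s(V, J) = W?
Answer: 2954/2381 ≈ 1.2407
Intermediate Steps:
N = 2954/2381 (N = 8862*(1/7143) = 2954/2381 ≈ 1.2407)
s(V, J) = 1
s(4, -1)*N = 1*(2954/2381) = 2954/2381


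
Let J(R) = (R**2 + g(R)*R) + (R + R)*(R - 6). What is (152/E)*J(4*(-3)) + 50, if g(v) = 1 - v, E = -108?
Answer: -4870/9 ≈ -541.11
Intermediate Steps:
J(R) = R**2 + R*(1 - R) + 2*R*(-6 + R) (J(R) = (R**2 + (1 - R)*R) + (R + R)*(R - 6) = (R**2 + R*(1 - R)) + (2*R)*(-6 + R) = (R**2 + R*(1 - R)) + 2*R*(-6 + R) = R**2 + R*(1 - R) + 2*R*(-6 + R))
(152/E)*J(4*(-3)) + 50 = (152/(-108))*((4*(-3))*(-11 + 2*(4*(-3)))) + 50 = (152*(-1/108))*(-12*(-11 + 2*(-12))) + 50 = -(-152)*(-11 - 24)/9 + 50 = -(-152)*(-35)/9 + 50 = -38/27*420 + 50 = -5320/9 + 50 = -4870/9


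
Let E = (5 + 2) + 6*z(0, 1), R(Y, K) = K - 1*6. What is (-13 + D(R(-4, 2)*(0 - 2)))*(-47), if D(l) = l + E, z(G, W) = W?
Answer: -376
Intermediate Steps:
R(Y, K) = -6 + K (R(Y, K) = K - 6 = -6 + K)
E = 13 (E = (5 + 2) + 6*1 = 7 + 6 = 13)
D(l) = 13 + l (D(l) = l + 13 = 13 + l)
(-13 + D(R(-4, 2)*(0 - 2)))*(-47) = (-13 + (13 + (-6 + 2)*(0 - 2)))*(-47) = (-13 + (13 - 4*(-2)))*(-47) = (-13 + (13 + 8))*(-47) = (-13 + 21)*(-47) = 8*(-47) = -376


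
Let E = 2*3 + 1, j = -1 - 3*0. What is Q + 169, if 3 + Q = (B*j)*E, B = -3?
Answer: 187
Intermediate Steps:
j = -1 (j = -1 + 0 = -1)
E = 7 (E = 6 + 1 = 7)
Q = 18 (Q = -3 - 3*(-1)*7 = -3 + 3*7 = -3 + 21 = 18)
Q + 169 = 18 + 169 = 187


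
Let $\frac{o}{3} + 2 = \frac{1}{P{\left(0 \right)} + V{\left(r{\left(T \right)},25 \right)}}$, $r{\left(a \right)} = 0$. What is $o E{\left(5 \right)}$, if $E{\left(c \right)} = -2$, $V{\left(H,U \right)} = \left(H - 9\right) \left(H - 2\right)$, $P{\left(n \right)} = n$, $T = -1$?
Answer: $\frac{35}{3} \approx 11.667$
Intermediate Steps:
$V{\left(H,U \right)} = \left(-9 + H\right) \left(-2 + H\right)$
$o = - \frac{35}{6}$ ($o = -6 + \frac{3}{0 + \left(18 + 0^{2} - 0\right)} = -6 + \frac{3}{0 + \left(18 + 0 + 0\right)} = -6 + \frac{3}{0 + 18} = -6 + \frac{3}{18} = -6 + 3 \cdot \frac{1}{18} = -6 + \frac{1}{6} = - \frac{35}{6} \approx -5.8333$)
$o E{\left(5 \right)} = \left(- \frac{35}{6}\right) \left(-2\right) = \frac{35}{3}$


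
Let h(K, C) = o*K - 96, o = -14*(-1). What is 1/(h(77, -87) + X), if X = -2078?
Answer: -1/1096 ≈ -0.00091241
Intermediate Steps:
o = 14
h(K, C) = -96 + 14*K (h(K, C) = 14*K - 96 = -96 + 14*K)
1/(h(77, -87) + X) = 1/((-96 + 14*77) - 2078) = 1/((-96 + 1078) - 2078) = 1/(982 - 2078) = 1/(-1096) = -1/1096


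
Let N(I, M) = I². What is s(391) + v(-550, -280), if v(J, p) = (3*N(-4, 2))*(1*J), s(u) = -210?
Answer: -26610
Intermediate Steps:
v(J, p) = 48*J (v(J, p) = (3*(-4)²)*(1*J) = (3*16)*J = 48*J)
s(391) + v(-550, -280) = -210 + 48*(-550) = -210 - 26400 = -26610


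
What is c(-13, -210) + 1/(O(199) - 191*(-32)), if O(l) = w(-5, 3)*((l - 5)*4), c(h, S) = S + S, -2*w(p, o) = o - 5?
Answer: -2892959/6888 ≈ -420.00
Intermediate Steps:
w(p, o) = 5/2 - o/2 (w(p, o) = -(o - 5)/2 = -(-5 + o)/2 = 5/2 - o/2)
c(h, S) = 2*S
O(l) = -20 + 4*l (O(l) = (5/2 - ½*3)*((l - 5)*4) = (5/2 - 3/2)*((-5 + l)*4) = 1*(-20 + 4*l) = -20 + 4*l)
c(-13, -210) + 1/(O(199) - 191*(-32)) = 2*(-210) + 1/((-20 + 4*199) - 191*(-32)) = -420 + 1/((-20 + 796) + 6112) = -420 + 1/(776 + 6112) = -420 + 1/6888 = -2892959/6888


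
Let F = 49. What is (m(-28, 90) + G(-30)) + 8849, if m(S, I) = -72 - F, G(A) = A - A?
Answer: 8728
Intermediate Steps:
G(A) = 0
m(S, I) = -121 (m(S, I) = -72 - 1*49 = -72 - 49 = -121)
(m(-28, 90) + G(-30)) + 8849 = (-121 + 0) + 8849 = -121 + 8849 = 8728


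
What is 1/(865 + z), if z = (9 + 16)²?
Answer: 1/1490 ≈ 0.00067114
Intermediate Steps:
z = 625 (z = 25² = 625)
1/(865 + z) = 1/(865 + 625) = 1/1490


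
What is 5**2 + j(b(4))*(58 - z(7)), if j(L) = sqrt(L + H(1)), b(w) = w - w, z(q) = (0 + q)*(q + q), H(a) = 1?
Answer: -15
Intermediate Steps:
z(q) = 2*q**2 (z(q) = q*(2*q) = 2*q**2)
b(w) = 0
j(L) = sqrt(1 + L) (j(L) = sqrt(L + 1) = sqrt(1 + L))
5**2 + j(b(4))*(58 - z(7)) = 5**2 + sqrt(1 + 0)*(58 - 2*7**2) = 25 + sqrt(1)*(58 - 2*49) = 25 + 1*(58 - 1*98) = 25 + 1*(58 - 98) = 25 + 1*(-40) = 25 - 40 = -15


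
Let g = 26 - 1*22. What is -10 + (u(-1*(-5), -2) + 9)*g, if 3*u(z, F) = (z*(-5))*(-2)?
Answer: 278/3 ≈ 92.667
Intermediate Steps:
u(z, F) = 10*z/3 (u(z, F) = ((z*(-5))*(-2))/3 = (-5*z*(-2))/3 = (10*z)/3 = 10*z/3)
g = 4 (g = 26 - 22 = 4)
-10 + (u(-1*(-5), -2) + 9)*g = -10 + (10*(-1*(-5))/3 + 9)*4 = -10 + ((10/3)*5 + 9)*4 = -10 + (50/3 + 9)*4 = -10 + (77/3)*4 = -10 + 308/3 = 278/3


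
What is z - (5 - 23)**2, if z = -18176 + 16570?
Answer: -1930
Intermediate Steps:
z = -1606
z - (5 - 23)**2 = -1606 - (5 - 23)**2 = -1606 - 1*(-18)**2 = -1606 - 1*324 = -1606 - 324 = -1930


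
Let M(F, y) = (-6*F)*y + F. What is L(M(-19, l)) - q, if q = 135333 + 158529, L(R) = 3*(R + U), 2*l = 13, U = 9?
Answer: -291669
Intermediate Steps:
l = 13/2 (l = (½)*13 = 13/2 ≈ 6.5000)
M(F, y) = F - 6*F*y (M(F, y) = -6*F*y + F = F - 6*F*y)
L(R) = 27 + 3*R (L(R) = 3*(R + 9) = 3*(9 + R) = 27 + 3*R)
q = 293862
L(M(-19, l)) - q = (27 + 3*(-19*(1 - 6*13/2))) - 1*293862 = (27 + 3*(-19*(1 - 39))) - 293862 = (27 + 3*(-19*(-38))) - 293862 = (27 + 3*722) - 293862 = (27 + 2166) - 293862 = 2193 - 293862 = -291669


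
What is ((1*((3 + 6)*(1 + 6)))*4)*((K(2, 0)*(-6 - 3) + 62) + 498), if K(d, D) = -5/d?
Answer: 146790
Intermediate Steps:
((1*((3 + 6)*(1 + 6)))*4)*((K(2, 0)*(-6 - 3) + 62) + 498) = ((1*((3 + 6)*(1 + 6)))*4)*(((-5/2)*(-6 - 3) + 62) + 498) = ((1*(9*7))*4)*((-5*½*(-9) + 62) + 498) = ((1*63)*4)*((-5/2*(-9) + 62) + 498) = (63*4)*((45/2 + 62) + 498) = 252*(169/2 + 498) = 252*(1165/2) = 146790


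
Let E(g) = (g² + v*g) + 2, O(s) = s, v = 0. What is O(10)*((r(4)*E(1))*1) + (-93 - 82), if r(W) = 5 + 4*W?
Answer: 455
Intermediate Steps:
E(g) = 2 + g² (E(g) = (g² + 0*g) + 2 = (g² + 0) + 2 = g² + 2 = 2 + g²)
O(10)*((r(4)*E(1))*1) + (-93 - 82) = 10*(((5 + 4*4)*(2 + 1²))*1) + (-93 - 82) = 10*(((5 + 16)*(2 + 1))*1) - 175 = 10*((21*3)*1) - 175 = 10*(63*1) - 175 = 10*63 - 175 = 630 - 175 = 455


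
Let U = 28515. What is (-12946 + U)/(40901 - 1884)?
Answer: 15569/39017 ≈ 0.39903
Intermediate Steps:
(-12946 + U)/(40901 - 1884) = (-12946 + 28515)/(40901 - 1884) = 15569/39017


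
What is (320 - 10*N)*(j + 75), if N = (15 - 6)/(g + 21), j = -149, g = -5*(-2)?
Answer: -727420/31 ≈ -23465.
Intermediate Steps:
g = 10
N = 9/31 (N = (15 - 6)/(10 + 21) = 9/31 ≈ 0.29032)
(320 - 10*N)*(j + 75) = (320 - 10*9/31)*(-149 + 75) = (320 - 90/31)*(-74) = (9830/31)*(-74) = -727420/31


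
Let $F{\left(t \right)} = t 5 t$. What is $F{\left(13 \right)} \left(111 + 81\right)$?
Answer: $162240$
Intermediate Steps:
$F{\left(t \right)} = 5 t^{2}$ ($F{\left(t \right)} = 5 t t = 5 t^{2}$)
$F{\left(13 \right)} \left(111 + 81\right) = 5 \cdot 13^{2} \left(111 + 81\right) = 5 \cdot 169 \cdot 192 = 845 \cdot 192 = 162240$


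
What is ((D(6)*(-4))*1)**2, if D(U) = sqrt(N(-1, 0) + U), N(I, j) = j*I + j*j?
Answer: 96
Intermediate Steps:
N(I, j) = j**2 + I*j (N(I, j) = I*j + j**2 = j**2 + I*j)
D(U) = sqrt(U) (D(U) = sqrt(0*(-1 + 0) + U) = sqrt(0*(-1) + U) = sqrt(0 + U) = sqrt(U))
((D(6)*(-4))*1)**2 = ((sqrt(6)*(-4))*1)**2 = (-4*sqrt(6)*1)**2 = (-4*sqrt(6))**2 = 96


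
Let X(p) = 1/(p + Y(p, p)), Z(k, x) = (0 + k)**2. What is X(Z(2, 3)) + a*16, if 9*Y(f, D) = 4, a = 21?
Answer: 13449/40 ≈ 336.23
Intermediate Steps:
Z(k, x) = k**2
Y(f, D) = 4/9 (Y(f, D) = (1/9)*4 = 4/9)
X(p) = 1/(4/9 + p) (X(p) = 1/(p + 4/9) = 1/(4/9 + p))
X(Z(2, 3)) + a*16 = 9/(4 + 9*2**2) + 21*16 = 9/(4 + 9*4) + 336 = 9/(4 + 36) + 336 = 9/40 + 336 = 13449/40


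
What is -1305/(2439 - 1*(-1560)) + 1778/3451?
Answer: 124127/657169 ≈ 0.18888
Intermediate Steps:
-1305/(2439 - 1*(-1560)) + 1778/3451 = -1305/(2439 + 1560) + 1778*(1/3451) = -1305/3999 + 254/493 = -1305*1/3999 + 254/493 = -435/1333 + 254/493 = 124127/657169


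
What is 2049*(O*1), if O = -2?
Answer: -4098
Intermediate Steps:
2049*(O*1) = 2049*(-2*1) = 2049*(-2) = -4098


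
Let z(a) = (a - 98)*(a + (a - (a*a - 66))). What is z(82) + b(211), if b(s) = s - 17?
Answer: 104098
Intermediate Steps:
b(s) = -17 + s
z(a) = (-98 + a)*(66 - a² + 2*a) (z(a) = (-98 + a)*(a + (a - (a² - 66))) = (-98 + a)*(a + (a - (-66 + a²))) = (-98 + a)*(a + (a + (66 - a²))) = (-98 + a)*(a + (66 + a - a²)) = (-98 + a)*(66 - a² + 2*a))
z(82) + b(211) = (-6468 - 1*82³ - 130*82 + 100*82²) + (-17 + 211) = (-6468 - 1*551368 - 10660 + 100*6724) + 194 = (-6468 - 551368 - 10660 + 672400) + 194 = 103904 + 194 = 104098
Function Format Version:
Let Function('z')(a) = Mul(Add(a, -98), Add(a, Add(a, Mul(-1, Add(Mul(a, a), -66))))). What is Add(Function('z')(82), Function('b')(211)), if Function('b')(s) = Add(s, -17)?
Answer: 104098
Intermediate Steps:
Function('b')(s) = Add(-17, s)
Function('z')(a) = Mul(Add(-98, a), Add(66, Mul(-1, Pow(a, 2)), Mul(2, a))) (Function('z')(a) = Mul(Add(-98, a), Add(a, Add(a, Mul(-1, Add(Pow(a, 2), -66))))) = Mul(Add(-98, a), Add(a, Add(a, Mul(-1, Add(-66, Pow(a, 2)))))) = Mul(Add(-98, a), Add(a, Add(a, Add(66, Mul(-1, Pow(a, 2)))))) = Mul(Add(-98, a), Add(a, Add(66, a, Mul(-1, Pow(a, 2))))) = Mul(Add(-98, a), Add(66, Mul(-1, Pow(a, 2)), Mul(2, a))))
Add(Function('z')(82), Function('b')(211)) = Add(Add(-6468, Mul(-1, Pow(82, 3)), Mul(-130, 82), Mul(100, Pow(82, 2))), Add(-17, 211)) = Add(Add(-6468, Mul(-1, 551368), -10660, Mul(100, 6724)), 194) = Add(Add(-6468, -551368, -10660, 672400), 194) = Add(103904, 194) = 104098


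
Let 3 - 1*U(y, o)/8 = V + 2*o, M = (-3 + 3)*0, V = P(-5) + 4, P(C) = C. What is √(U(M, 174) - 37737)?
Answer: I*√40489 ≈ 201.22*I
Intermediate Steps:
V = -1 (V = -5 + 4 = -1)
M = 0 (M = 0*0 = 0)
U(y, o) = 32 - 16*o (U(y, o) = 24 - 8*(-1 + 2*o) = 24 + (8 - 16*o) = 32 - 16*o)
√(U(M, 174) - 37737) = √((32 - 16*174) - 37737) = √((32 - 2784) - 37737) = √(-2752 - 37737) = √(-40489) = I*√40489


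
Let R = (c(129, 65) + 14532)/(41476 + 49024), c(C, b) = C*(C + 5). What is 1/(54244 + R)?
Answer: 45250/2454556909 ≈ 1.8435e-5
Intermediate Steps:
c(C, b) = C*(5 + C)
R = 15909/45250 (R = (129*(5 + 129) + 14532)/(41476 + 49024) = (129*134 + 14532)/90500 = (17286 + 14532)*(1/90500) = 31818*(1/90500) = 15909/45250 ≈ 0.35158)
1/(54244 + R) = 1/(54244 + 15909/45250) = 1/(2454556909/45250) = 45250/2454556909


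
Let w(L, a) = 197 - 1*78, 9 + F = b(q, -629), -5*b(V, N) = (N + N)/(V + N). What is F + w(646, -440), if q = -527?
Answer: 18663/170 ≈ 109.78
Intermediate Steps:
b(V, N) = -2*N/(5*(N + V)) (b(V, N) = -(N + N)/(5*(V + N)) = -2*N/(5*(N + V)))
F = -1567/170 (F = -9 - 2*(-629)/(5*(-629) + 5*(-527)) = -9 - 2*(-629)/(-3145 - 2635) = -9 - 2*(-629)/(-5780) = -9 - 2*(-629)*(-1/5780) = -9 - 37/170 = -1567/170 ≈ -9.2177)
w(L, a) = 119 (w(L, a) = 197 - 78 = 119)
F + w(646, -440) = -1567/170 + 119 = 18663/170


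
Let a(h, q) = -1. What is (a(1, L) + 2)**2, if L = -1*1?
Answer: 1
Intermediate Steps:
L = -1
(a(1, L) + 2)**2 = (-1 + 2)**2 = 1**2 = 1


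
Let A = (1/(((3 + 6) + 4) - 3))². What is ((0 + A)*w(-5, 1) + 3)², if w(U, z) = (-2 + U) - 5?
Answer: 5184/625 ≈ 8.2944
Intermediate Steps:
w(U, z) = -7 + U
A = 1/100 (A = (1/((9 + 4) - 3))² = (1/(13 - 3))² = (1/10)² = (⅒)² = 1/100 ≈ 0.010000)
((0 + A)*w(-5, 1) + 3)² = ((0 + 1/100)*(-7 - 5) + 3)² = ((1/100)*(-12) + 3)² = (-3/25 + 3)² = (72/25)² = 5184/625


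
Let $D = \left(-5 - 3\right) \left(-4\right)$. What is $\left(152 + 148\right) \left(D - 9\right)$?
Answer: $6900$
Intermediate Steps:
$D = 32$ ($D = \left(-8\right) \left(-4\right) = 32$)
$\left(152 + 148\right) \left(D - 9\right) = \left(152 + 148\right) \left(32 - 9\right) = 300 \cdot 23 = 6900$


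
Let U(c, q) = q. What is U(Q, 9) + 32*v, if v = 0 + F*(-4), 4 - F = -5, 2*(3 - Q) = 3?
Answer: -1143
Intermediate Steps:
Q = 3/2 (Q = 3 - 1/2*3 = 3 - 3/2 = 3/2 ≈ 1.5000)
F = 9 (F = 4 - 1*(-5) = 4 + 5 = 9)
v = -36 (v = 0 + 9*(-4) = 0 - 36 = -36)
U(Q, 9) + 32*v = 9 + 32*(-36) = 9 - 1152 = -1143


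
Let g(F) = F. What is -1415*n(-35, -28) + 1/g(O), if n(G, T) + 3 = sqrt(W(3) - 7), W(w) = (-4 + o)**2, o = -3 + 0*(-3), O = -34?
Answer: 144329/34 - 1415*sqrt(42) ≈ -4925.3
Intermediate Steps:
o = -3 (o = -3 + 0 = -3)
W(w) = 49 (W(w) = (-4 - 3)**2 = (-7)**2 = 49)
n(G, T) = -3 + sqrt(42) (n(G, T) = -3 + sqrt(49 - 7) = -3 + sqrt(42))
-1415*n(-35, -28) + 1/g(O) = -1415*(-3 + sqrt(42)) + 1/(-34) = (4245 - 1415*sqrt(42)) - 1/34 = 144329/34 - 1415*sqrt(42)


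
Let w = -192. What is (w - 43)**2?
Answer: 55225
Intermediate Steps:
(w - 43)**2 = (-192 - 43)**2 = (-235)**2 = 55225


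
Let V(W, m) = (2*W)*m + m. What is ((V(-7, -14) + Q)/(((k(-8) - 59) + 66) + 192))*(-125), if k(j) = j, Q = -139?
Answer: -5375/191 ≈ -28.141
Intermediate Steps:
V(W, m) = m + 2*W*m (V(W, m) = 2*W*m + m = m + 2*W*m)
((V(-7, -14) + Q)/(((k(-8) - 59) + 66) + 192))*(-125) = ((-14*(1 + 2*(-7)) - 139)/(((-8 - 59) + 66) + 192))*(-125) = ((-14*(1 - 14) - 139)/((-67 + 66) + 192))*(-125) = ((-14*(-13) - 139)/(-1 + 192))*(-125) = ((182 - 139)/191)*(-125) = (43*(1/191))*(-125) = (43/191)*(-125) = -5375/191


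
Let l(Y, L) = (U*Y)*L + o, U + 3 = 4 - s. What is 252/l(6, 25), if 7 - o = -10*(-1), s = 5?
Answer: -28/67 ≈ -0.41791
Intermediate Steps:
U = -4 (U = -3 + (4 - 1*5) = -3 + (4 - 5) = -3 - 1 = -4)
o = -3 (o = 7 - (-10)*(-1) = 7 - 1*10 = 7 - 10 = -3)
l(Y, L) = -3 - 4*L*Y (l(Y, L) = (-4*Y)*L - 3 = -4*L*Y - 3 = -3 - 4*L*Y)
252/l(6, 25) = 252/(-3 - 4*25*6) = 252/(-3 - 600) = 252/(-603) = 252*(-1/603) = -28/67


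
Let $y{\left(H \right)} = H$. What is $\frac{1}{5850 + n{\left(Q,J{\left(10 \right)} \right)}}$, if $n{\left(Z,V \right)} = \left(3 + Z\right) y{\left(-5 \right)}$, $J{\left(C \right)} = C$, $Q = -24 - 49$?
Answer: $\frac{1}{6200} \approx 0.00016129$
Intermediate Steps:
$Q = -73$
$n{\left(Z,V \right)} = -15 - 5 Z$ ($n{\left(Z,V \right)} = \left(3 + Z\right) \left(-5\right) = -15 - 5 Z$)
$\frac{1}{5850 + n{\left(Q,J{\left(10 \right)} \right)}} = \frac{1}{5850 - -350} = \frac{1}{5850 + \left(-15 + 365\right)} = \frac{1}{5850 + 350} = \frac{1}{6200}$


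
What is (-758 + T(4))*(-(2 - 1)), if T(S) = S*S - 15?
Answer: 757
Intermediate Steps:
T(S) = -15 + S**2 (T(S) = S**2 - 15 = -15 + S**2)
(-758 + T(4))*(-(2 - 1)) = (-758 + (-15 + 4**2))*(-(2 - 1)) = (-758 + (-15 + 16))*(-1*1) = (-758 + 1)*(-1) = -757*(-1) = 757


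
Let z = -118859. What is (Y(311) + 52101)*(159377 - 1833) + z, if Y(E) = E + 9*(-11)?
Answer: 8241480413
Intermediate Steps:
Y(E) = -99 + E (Y(E) = E - 99 = -99 + E)
(Y(311) + 52101)*(159377 - 1833) + z = ((-99 + 311) + 52101)*(159377 - 1833) - 118859 = (212 + 52101)*157544 - 118859 = 52313*157544 - 118859 = 8241599272 - 118859 = 8241480413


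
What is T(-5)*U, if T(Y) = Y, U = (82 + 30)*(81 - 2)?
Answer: -44240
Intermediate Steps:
U = 8848 (U = 112*79 = 8848)
T(-5)*U = -5*8848 = -44240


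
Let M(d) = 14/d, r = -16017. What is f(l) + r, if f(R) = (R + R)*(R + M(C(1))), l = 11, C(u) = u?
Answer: -15467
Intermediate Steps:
f(R) = 2*R*(14 + R) (f(R) = (R + R)*(R + 14/1) = (2*R)*(R + 14*1) = (2*R)*(R + 14) = (2*R)*(14 + R) = 2*R*(14 + R))
f(l) + r = 2*11*(14 + 11) - 16017 = 2*11*25 - 16017 = 550 - 16017 = -15467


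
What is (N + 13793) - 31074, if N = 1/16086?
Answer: -277982165/16086 ≈ -17281.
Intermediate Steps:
N = 1/16086 ≈ 6.2166e-5
(N + 13793) - 31074 = (1/16086 + 13793) - 31074 = 221874199/16086 - 31074 = -277982165/16086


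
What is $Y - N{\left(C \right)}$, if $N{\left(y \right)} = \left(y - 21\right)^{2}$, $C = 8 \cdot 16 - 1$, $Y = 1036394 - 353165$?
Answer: $671993$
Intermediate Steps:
$Y = 683229$
$C = 127$ ($C = 128 - 1 = 127$)
$N{\left(y \right)} = \left(-21 + y\right)^{2}$
$Y - N{\left(C \right)} = 683229 - \left(-21 + 127\right)^{2} = 683229 - 106^{2} = 683229 - 11236 = 671993$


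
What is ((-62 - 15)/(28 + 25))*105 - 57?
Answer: -11106/53 ≈ -209.55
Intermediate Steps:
((-62 - 15)/(28 + 25))*105 - 57 = -77/53*105 - 57 = -8085/53 - 57 = -11106/53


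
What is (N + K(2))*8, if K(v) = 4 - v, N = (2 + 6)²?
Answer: 528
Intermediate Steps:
N = 64 (N = 8² = 64)
(N + K(2))*8 = (64 + (4 - 1*2))*8 = (64 + (4 - 2))*8 = (64 + 2)*8 = 66*8 = 528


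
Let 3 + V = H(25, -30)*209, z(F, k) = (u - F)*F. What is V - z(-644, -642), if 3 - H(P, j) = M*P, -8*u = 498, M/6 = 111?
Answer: -3104579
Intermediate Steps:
M = 666 (M = 6*111 = 666)
u = -249/4 (u = -⅛*498 = -249/4 ≈ -62.250)
z(F, k) = F*(-249/4 - F) (z(F, k) = (-249/4 - F)*F = F*(-249/4 - F))
H(P, j) = 3 - 666*P
V = -3479226 (V = -3 + (3 - 666*25)*209 = -3 + (3 - 16650)*209 = -3 - 16647*209 = -3 - 3479223 = -3479226)
V - z(-644, -642) = -3479226 - (-1)*(-644)*(249 + 4*(-644))/4 = -3479226 - (-1)*(-644)*(249 - 2576)/4 = -3479226 - (-1)*(-644)*(-2327)/4 = -3479226 - 1*(-374647) = -3479226 + 374647 = -3104579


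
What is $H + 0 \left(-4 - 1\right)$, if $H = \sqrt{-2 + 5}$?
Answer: $\sqrt{3} \approx 1.732$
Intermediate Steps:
$H = \sqrt{3} \approx 1.732$
$H + 0 \left(-4 - 1\right) = \sqrt{3} + 0 \left(-4 - 1\right) = \sqrt{3} + 0 \left(-5\right) = \sqrt{3} + 0 = \sqrt{3}$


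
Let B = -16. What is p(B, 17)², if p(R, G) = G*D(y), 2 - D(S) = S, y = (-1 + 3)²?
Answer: 1156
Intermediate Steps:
y = 4 (y = 2² = 4)
D(S) = 2 - S
p(R, G) = -2*G (p(R, G) = G*(2 - 1*4) = G*(2 - 4) = G*(-2) = -2*G)
p(B, 17)² = (-2*17)² = (-34)² = 1156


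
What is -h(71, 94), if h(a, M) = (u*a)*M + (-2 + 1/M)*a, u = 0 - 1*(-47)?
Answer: -29472455/94 ≈ -3.1354e+5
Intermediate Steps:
u = 47 (u = 0 + 47 = 47)
h(a, M) = a*(-2 + 1/M) + 47*M*a (h(a, M) = (47*a)*M + (-2 + 1/M)*a = 47*M*a + (-2 + 1/M)*a = 47*M*a + a*(-2 + 1/M) = a*(-2 + 1/M) + 47*M*a)
-h(71, 94) = -71*(1 + 94*(-2 + 47*94))/94 = -71*(1 + 94*(-2 + 4418))/94 = -71*(1 + 94*4416)/94 = -71*(1 + 415104)/94 = -71*415105/94 = -1*29472455/94 = -29472455/94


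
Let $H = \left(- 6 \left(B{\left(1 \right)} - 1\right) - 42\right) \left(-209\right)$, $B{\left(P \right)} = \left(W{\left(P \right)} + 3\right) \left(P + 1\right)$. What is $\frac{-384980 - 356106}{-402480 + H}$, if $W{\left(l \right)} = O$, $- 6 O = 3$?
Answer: $\frac{370543}{194343} \approx 1.9066$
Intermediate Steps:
$O = - \frac{1}{2}$ ($O = \left(- \frac{1}{6}\right) 3 = - \frac{1}{2} \approx -0.5$)
$W{\left(l \right)} = - \frac{1}{2}$
$B{\left(P \right)} = \frac{5}{2} + \frac{5 P}{2}$ ($B{\left(P \right)} = \left(- \frac{1}{2} + 3\right) \left(P + 1\right) = \frac{5 \left(1 + P\right)}{2} = \frac{5}{2} + \frac{5 P}{2}$)
$H = 13794$ ($H = \left(- 6 \left(\left(\frac{5}{2} + \frac{5}{2} \cdot 1\right) - 1\right) - 42\right) \left(-209\right) = \left(- 6 \left(\left(\frac{5}{2} + \frac{5}{2}\right) - 1\right) - 42\right) \left(-209\right) = \left(- 6 \left(5 - 1\right) - 42\right) \left(-209\right) = \left(\left(-6\right) 4 - 42\right) \left(-209\right) = \left(-24 - 42\right) \left(-209\right) = \left(-66\right) \left(-209\right) = 13794$)
$\frac{-384980 - 356106}{-402480 + H} = \frac{-384980 - 356106}{-402480 + 13794} = - \frac{741086}{-388686} = \left(-741086\right) \left(- \frac{1}{388686}\right) = \frac{370543}{194343}$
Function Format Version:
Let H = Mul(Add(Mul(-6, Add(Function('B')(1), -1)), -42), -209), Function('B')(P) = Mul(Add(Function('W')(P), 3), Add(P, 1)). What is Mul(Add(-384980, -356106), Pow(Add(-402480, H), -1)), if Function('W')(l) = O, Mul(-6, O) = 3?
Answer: Rational(370543, 194343) ≈ 1.9066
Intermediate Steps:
O = Rational(-1, 2) (O = Mul(Rational(-1, 6), 3) = Rational(-1, 2) ≈ -0.50000)
Function('W')(l) = Rational(-1, 2)
Function('B')(P) = Add(Rational(5, 2), Mul(Rational(5, 2), P)) (Function('B')(P) = Mul(Add(Rational(-1, 2), 3), Add(P, 1)) = Mul(Rational(5, 2), Add(1, P)) = Add(Rational(5, 2), Mul(Rational(5, 2), P)))
H = 13794 (H = Mul(Add(Mul(-6, Add(Add(Rational(5, 2), Mul(Rational(5, 2), 1)), -1)), -42), -209) = Mul(Add(Mul(-6, Add(Add(Rational(5, 2), Rational(5, 2)), -1)), -42), -209) = Mul(Add(Mul(-6, Add(5, -1)), -42), -209) = Mul(Add(Mul(-6, 4), -42), -209) = Mul(Add(-24, -42), -209) = Mul(-66, -209) = 13794)
Mul(Add(-384980, -356106), Pow(Add(-402480, H), -1)) = Mul(Add(-384980, -356106), Pow(Add(-402480, 13794), -1)) = Mul(-741086, Pow(-388686, -1)) = Mul(-741086, Rational(-1, 388686)) = Rational(370543, 194343)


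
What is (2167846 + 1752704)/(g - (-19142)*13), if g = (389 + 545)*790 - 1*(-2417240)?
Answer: 33225/28847 ≈ 1.1518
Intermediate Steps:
g = 3155100 (g = 934*790 + 2417240 = 737860 + 2417240 = 3155100)
(2167846 + 1752704)/(g - (-19142)*13) = (2167846 + 1752704)/(3155100 - (-19142)*13) = 3920550/(3155100 - 19142*(-13)) = 3920550/(3155100 + 248846) = 3920550/3403946 = 3920550*(1/3403946) = 33225/28847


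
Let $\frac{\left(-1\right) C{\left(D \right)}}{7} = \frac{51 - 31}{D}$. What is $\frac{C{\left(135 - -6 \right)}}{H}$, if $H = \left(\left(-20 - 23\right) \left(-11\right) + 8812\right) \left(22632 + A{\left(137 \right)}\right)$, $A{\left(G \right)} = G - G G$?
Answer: $- \frac{7}{261837000} \approx -2.6734 \cdot 10^{-8}$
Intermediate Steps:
$C{\left(D \right)} = - \frac{140}{D}$ ($C{\left(D \right)} = - 7 \frac{51 - 31}{D} = - 7 \frac{20}{D} = - \frac{140}{D}$)
$A{\left(G \right)} = G - G^{2}$
$H = 37140000$ ($H = \left(\left(-20 - 23\right) \left(-11\right) + 8812\right) \left(22632 + 137 \left(1 - 137\right)\right) = \left(\left(-43\right) \left(-11\right) + 8812\right) \left(22632 + 137 \left(1 - 137\right)\right) = \left(473 + 8812\right) \left(22632 + 137 \left(-136\right)\right) = 9285 \left(22632 - 18632\right) = 9285 \cdot 4000 = 37140000$)
$\frac{C{\left(135 - -6 \right)}}{H} = \frac{\left(-140\right) \frac{1}{135 - -6}}{37140000} = - \frac{140}{135 + 6} \cdot \frac{1}{37140000} = - \frac{140}{141} \cdot \frac{1}{37140000} = \left(-140\right) \frac{1}{141} \cdot \frac{1}{37140000} = \left(- \frac{140}{141}\right) \frac{1}{37140000} = - \frac{7}{261837000}$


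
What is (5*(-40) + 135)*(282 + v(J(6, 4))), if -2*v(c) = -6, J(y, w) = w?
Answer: -18525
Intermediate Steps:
v(c) = 3 (v(c) = -½*(-6) = 3)
(5*(-40) + 135)*(282 + v(J(6, 4))) = (5*(-40) + 135)*(282 + 3) = (-200 + 135)*285 = -65*285 = -18525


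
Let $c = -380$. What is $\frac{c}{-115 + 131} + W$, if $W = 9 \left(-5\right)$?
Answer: $- \frac{275}{4} \approx -68.75$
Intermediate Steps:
$W = -45$
$\frac{c}{-115 + 131} + W = - \frac{380}{-115 + 131} - 45 = - \frac{380}{16} - 45 = \left(-380\right) \frac{1}{16} - 45 = - \frac{95}{4} - 45 = - \frac{275}{4}$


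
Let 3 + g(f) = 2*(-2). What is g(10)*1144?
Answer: -8008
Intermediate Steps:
g(f) = -7 (g(f) = -3 + 2*(-2) = -3 - 4 = -7)
g(10)*1144 = -7*1144 = -8008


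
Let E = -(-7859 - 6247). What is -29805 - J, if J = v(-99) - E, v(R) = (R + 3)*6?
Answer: -15123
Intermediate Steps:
v(R) = 18 + 6*R (v(R) = (3 + R)*6 = 18 + 6*R)
E = 14106 (E = -1*(-14106) = 14106)
J = -14682 (J = (18 + 6*(-99)) - 1*14106 = (18 - 594) - 14106 = -576 - 14106 = -14682)
-29805 - J = -29805 - 1*(-14682) = -29805 + 14682 = -15123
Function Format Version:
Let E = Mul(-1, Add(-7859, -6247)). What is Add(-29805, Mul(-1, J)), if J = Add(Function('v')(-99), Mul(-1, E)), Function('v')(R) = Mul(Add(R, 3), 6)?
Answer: -15123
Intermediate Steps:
Function('v')(R) = Add(18, Mul(6, R)) (Function('v')(R) = Mul(Add(3, R), 6) = Add(18, Mul(6, R)))
E = 14106 (E = Mul(-1, -14106) = 14106)
J = -14682 (J = Add(Add(18, Mul(6, -99)), Mul(-1, 14106)) = Add(Add(18, -594), -14106) = Add(-576, -14106) = -14682)
Add(-29805, Mul(-1, J)) = Add(-29805, Mul(-1, -14682)) = Add(-29805, 14682) = -15123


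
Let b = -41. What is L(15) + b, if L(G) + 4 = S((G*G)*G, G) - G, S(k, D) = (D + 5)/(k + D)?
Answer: -20338/339 ≈ -59.994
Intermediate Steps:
S(k, D) = (5 + D)/(D + k)
L(G) = -4 - G + (5 + G)/(G + G³) (L(G) = -4 + ((5 + G)/(G + (G*G)*G) - G) = -4 + ((5 + G)/(G + G²*G) - G) = -4 + ((5 + G)/(G + G³) - G) = -4 + (-G + (5 + G)/(G + G³)) = -4 - G + (5 + G)/(G + G³))
L(15) + b = (-4 - 1*15 + (5 + 15)/(15 + 15³)) - 41 = (-4 - 15 + 20/(15 + 3375)) - 41 = (-4 - 15 + 20/3390) - 41 = (-4 - 15 + (1/3390)*20) - 41 = (-4 - 15 + 2/339) - 41 = -6439/339 - 41 = -20338/339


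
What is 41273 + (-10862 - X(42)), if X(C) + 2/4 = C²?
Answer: 57295/2 ≈ 28648.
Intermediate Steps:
X(C) = -½ + C²
41273 + (-10862 - X(42)) = 41273 + (-10862 - (-½ + 42²)) = 41273 + (-10862 - (-½ + 1764)) = 41273 + (-10862 - 1*3527/2) = 41273 + (-10862 - 3527/2) = 41273 - 25251/2 = 57295/2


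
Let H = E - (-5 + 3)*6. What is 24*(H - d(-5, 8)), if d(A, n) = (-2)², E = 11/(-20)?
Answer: 894/5 ≈ 178.80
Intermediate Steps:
E = -11/20 (E = 11*(-1/20) = -11/20 ≈ -0.55000)
H = 229/20 (H = -11/20 - (-5 + 3)*6 = -11/20 - (-2)*6 = -11/20 - 1*(-12) = -11/20 + 12 = 229/20 ≈ 11.450)
d(A, n) = 4
24*(H - d(-5, 8)) = 24*(229/20 - 1*4) = 24*(229/20 - 4) = 24*(149/20) = 894/5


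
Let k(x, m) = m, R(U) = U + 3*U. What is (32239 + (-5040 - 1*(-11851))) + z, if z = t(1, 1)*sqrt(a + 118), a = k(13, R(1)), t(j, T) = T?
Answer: 39050 + sqrt(122) ≈ 39061.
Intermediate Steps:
R(U) = 4*U
a = 4 (a = 4*1 = 4)
z = sqrt(122) (z = 1*sqrt(4 + 118) = 1*sqrt(122) = sqrt(122) ≈ 11.045)
(32239 + (-5040 - 1*(-11851))) + z = (32239 + (-5040 - 1*(-11851))) + sqrt(122) = (32239 + (-5040 + 11851)) + sqrt(122) = (32239 + 6811) + sqrt(122) = 39050 + sqrt(122)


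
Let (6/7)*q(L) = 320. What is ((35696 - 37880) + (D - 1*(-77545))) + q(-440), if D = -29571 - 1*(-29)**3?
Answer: 211657/3 ≈ 70552.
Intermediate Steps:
q(L) = 1120/3 (q(L) = (7/6)*320 = 1120/3)
D = -5182 (D = -29571 - 1*(-24389) = -29571 + 24389 = -5182)
((35696 - 37880) + (D - 1*(-77545))) + q(-440) = ((35696 - 37880) + (-5182 - 1*(-77545))) + 1120/3 = (-2184 + (-5182 + 77545)) + 1120/3 = (-2184 + 72363) + 1120/3 = 70179 + 1120/3 = 211657/3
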